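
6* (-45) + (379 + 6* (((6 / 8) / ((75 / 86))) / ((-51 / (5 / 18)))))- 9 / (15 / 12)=155711 / 1530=101.77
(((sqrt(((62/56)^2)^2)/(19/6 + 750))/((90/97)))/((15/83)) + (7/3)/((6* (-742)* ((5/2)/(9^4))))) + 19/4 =3.38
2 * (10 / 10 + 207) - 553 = -137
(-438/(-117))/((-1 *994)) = -73/19383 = -0.00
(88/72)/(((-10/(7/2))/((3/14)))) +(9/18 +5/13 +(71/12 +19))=13369/520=25.71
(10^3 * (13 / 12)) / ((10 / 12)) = 1300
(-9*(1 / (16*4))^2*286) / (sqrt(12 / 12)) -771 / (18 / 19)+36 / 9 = -4979477 / 6144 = -810.46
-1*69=-69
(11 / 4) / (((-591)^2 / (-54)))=-33 / 77618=-0.00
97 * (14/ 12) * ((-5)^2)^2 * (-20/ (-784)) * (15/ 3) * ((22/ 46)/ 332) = 16671875/ 1282848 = 13.00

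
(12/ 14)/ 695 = 6/ 4865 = 0.00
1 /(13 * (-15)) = -1 /195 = -0.01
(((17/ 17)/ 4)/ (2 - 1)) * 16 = 4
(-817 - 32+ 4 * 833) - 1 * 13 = 2470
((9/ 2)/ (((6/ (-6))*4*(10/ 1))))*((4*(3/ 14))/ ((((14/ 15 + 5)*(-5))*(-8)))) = -0.00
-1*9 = -9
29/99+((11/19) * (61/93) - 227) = -13197373/58311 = -226.33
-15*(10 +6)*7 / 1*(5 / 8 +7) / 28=-915 / 2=-457.50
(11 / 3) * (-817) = -8987 / 3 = -2995.67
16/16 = 1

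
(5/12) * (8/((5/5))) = 10/3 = 3.33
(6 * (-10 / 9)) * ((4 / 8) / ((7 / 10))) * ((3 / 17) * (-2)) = 200 / 119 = 1.68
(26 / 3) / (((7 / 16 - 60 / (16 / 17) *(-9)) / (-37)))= -15392 / 27561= -0.56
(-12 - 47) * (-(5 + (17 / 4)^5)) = 84073643 / 1024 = 82103.17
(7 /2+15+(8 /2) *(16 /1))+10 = 185 /2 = 92.50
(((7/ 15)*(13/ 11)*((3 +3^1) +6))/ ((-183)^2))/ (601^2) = 364/ 665294315895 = 0.00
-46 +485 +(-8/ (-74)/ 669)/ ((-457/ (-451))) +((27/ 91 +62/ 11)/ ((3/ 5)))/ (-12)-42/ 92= 1367990860181107/ 3125267541396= 437.72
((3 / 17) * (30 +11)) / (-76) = -123 / 1292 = -0.10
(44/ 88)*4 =2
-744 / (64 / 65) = -755.62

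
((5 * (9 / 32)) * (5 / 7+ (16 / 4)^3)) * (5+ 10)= 305775 / 224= 1365.07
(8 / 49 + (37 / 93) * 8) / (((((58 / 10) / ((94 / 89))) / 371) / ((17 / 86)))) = 44.69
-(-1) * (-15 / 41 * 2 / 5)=-0.15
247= 247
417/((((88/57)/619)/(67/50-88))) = -63751476663/4400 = -14488971.97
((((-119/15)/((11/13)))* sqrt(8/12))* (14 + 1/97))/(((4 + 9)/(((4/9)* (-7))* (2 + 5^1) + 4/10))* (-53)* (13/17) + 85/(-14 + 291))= -81400612202* sqrt(6)/46389505525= -4.30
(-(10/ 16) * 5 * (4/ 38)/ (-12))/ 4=25/ 3648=0.01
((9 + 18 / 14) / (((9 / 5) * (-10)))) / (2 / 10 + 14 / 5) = -4 / 21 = -0.19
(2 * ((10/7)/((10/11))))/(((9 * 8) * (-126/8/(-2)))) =22/3969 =0.01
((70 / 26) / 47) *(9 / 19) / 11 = 315 / 127699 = 0.00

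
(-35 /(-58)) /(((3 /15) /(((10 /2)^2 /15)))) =875 /174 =5.03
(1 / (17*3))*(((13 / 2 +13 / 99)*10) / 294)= 6565 / 1484406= 0.00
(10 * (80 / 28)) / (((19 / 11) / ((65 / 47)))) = 143000 / 6251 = 22.88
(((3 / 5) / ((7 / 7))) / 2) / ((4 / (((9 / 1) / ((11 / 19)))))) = 513 / 440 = 1.17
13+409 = 422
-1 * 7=-7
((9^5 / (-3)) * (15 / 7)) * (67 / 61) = -46326.50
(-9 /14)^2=0.41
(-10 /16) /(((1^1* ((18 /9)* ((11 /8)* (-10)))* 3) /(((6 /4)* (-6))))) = -3 /44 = -0.07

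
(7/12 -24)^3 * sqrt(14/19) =-22188041 * sqrt(266)/32832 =-11022.05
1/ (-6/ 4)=-2/ 3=-0.67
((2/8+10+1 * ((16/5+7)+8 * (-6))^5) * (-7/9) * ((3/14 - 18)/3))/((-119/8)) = 80065799908693/3346875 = 23922554.59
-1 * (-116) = 116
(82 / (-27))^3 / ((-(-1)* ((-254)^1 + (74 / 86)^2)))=1019479432 / 9217096191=0.11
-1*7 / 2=-3.50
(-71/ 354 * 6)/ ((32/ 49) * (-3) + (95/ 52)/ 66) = 11939928/ 19164203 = 0.62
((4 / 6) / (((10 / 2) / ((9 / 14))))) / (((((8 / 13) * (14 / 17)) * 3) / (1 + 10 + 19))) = 663 / 392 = 1.69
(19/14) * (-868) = -1178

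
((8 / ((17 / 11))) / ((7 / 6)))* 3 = 1584 / 119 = 13.31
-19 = -19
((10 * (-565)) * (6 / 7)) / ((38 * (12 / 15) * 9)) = -17.70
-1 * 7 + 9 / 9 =-6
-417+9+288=-120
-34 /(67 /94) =-47.70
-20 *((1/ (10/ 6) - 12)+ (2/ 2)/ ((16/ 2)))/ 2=451/ 4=112.75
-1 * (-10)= 10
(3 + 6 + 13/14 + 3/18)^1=212/21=10.10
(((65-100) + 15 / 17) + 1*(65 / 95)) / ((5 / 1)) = -10799 / 1615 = -6.69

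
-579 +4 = -575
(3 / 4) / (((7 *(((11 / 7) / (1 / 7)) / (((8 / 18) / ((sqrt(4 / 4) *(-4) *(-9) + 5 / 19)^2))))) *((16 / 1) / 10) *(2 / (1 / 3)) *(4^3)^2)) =1805 / 21560141611008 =0.00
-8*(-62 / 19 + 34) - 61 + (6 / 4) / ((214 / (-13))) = -2496409 / 8132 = -306.99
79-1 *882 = -803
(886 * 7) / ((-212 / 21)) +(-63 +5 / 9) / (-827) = -484636031 / 788958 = -614.27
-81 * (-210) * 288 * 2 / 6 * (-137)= -223715520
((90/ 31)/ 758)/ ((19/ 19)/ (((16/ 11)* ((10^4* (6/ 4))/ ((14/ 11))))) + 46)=5400000/ 64854562243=0.00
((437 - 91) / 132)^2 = 29929 / 4356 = 6.87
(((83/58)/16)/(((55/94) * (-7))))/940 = -83/3572800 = -0.00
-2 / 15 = -0.13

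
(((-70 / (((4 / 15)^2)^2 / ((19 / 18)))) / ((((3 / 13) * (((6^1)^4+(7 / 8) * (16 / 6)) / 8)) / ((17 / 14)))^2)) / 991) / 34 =-3232125 / 7089946976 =-0.00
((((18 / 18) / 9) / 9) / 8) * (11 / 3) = 11 / 1944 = 0.01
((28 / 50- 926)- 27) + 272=-17011 / 25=-680.44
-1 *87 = -87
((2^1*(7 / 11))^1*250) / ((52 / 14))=12250 / 143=85.66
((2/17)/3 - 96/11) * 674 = -3285076/561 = -5855.75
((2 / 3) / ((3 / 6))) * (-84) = -112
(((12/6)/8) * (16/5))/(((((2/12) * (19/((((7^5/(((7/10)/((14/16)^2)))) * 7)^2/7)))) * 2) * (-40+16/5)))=-7266675780525/894976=-8119408.54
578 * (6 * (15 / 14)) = 26010 / 7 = 3715.71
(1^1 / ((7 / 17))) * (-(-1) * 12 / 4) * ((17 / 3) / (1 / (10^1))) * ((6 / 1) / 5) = 3468 / 7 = 495.43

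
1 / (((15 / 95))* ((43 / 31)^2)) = 18259 / 5547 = 3.29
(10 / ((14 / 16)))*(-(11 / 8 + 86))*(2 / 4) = -3495 / 7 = -499.29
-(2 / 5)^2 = -4 / 25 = -0.16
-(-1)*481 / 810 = 481 / 810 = 0.59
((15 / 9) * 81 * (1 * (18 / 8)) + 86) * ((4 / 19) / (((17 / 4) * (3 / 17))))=109.40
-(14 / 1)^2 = -196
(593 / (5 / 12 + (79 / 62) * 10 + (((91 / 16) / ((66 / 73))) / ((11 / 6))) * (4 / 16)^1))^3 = 77894888259756753784406016 / 1028624559658581600359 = 75727.23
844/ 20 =42.20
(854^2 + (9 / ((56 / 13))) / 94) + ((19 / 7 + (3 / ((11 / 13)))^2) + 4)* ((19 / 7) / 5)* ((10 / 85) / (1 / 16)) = 276404879520439 / 378981680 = 729335.73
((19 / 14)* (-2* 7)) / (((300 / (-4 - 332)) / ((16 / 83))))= 8512 / 2075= 4.10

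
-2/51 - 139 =-7091/51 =-139.04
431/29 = 14.86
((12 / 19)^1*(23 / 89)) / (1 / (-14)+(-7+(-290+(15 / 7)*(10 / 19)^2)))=-10488 / 19051073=-0.00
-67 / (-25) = 67 / 25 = 2.68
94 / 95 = 0.99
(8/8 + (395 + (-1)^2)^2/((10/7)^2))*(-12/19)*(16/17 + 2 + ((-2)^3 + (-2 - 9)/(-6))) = 1264031818/8075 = 156536.45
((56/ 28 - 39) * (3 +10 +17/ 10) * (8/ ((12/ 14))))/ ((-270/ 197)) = 3703.89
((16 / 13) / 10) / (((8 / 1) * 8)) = 1 / 520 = 0.00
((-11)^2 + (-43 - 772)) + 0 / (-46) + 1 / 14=-9715 / 14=-693.93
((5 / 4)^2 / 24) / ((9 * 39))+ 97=13074073 / 134784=97.00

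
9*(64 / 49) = 576 / 49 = 11.76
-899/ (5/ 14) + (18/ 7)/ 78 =-1145311/ 455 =-2517.17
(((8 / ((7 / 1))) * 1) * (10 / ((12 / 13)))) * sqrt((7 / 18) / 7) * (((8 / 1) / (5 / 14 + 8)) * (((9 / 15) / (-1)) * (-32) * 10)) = 10240 * sqrt(2) / 27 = 536.35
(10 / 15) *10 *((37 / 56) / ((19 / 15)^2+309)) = 13875 / 978404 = 0.01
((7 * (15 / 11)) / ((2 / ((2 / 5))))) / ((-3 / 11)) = -7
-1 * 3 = -3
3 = 3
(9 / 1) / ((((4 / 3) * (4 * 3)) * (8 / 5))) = 0.35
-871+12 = -859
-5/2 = -2.50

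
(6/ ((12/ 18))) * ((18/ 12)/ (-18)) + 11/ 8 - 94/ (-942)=2731/ 3768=0.72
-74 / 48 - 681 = -16381 / 24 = -682.54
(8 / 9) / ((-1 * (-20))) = 0.04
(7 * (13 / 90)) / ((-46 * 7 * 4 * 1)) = -13 / 16560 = -0.00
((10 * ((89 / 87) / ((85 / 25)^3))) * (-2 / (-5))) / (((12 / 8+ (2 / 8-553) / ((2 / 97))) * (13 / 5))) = -356000 / 238328259273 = -0.00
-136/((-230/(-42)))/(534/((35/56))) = -119/4094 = -0.03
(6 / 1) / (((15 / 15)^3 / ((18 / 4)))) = 27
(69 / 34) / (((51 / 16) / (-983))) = -180872 / 289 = -625.85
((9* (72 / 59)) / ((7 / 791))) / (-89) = -73224 / 5251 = -13.94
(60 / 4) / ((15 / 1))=1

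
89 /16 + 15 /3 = 169 /16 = 10.56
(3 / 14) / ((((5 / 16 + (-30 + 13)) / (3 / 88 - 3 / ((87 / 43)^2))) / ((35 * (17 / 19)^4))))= 64788492515 / 321895085457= 0.20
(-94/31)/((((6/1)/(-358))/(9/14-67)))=-7815677/651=-12005.65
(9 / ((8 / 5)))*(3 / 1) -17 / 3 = 269 / 24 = 11.21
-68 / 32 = -17 / 8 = -2.12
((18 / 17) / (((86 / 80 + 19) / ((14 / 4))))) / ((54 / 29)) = 4060 / 40953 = 0.10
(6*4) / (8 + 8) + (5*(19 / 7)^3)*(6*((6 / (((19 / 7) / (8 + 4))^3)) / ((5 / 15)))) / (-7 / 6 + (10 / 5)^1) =2239491 / 2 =1119745.50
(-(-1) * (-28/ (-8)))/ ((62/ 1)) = 7/ 124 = 0.06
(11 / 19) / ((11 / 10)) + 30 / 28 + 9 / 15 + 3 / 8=13687 / 5320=2.57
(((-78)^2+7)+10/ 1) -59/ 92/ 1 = 561233/ 92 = 6100.36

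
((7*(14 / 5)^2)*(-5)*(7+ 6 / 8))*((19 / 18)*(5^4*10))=-126266875 / 9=-14029652.78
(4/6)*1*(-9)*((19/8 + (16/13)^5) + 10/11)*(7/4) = -4191145665/65347568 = -64.14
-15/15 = -1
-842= -842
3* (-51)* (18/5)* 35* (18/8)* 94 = -4077297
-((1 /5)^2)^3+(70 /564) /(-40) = -0.00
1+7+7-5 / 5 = 14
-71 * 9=-639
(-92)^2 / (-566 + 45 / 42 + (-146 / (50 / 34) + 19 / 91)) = -38511200 / 3021199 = -12.75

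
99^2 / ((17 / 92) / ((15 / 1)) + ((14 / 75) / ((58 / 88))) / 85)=166700308500 / 266197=626229.10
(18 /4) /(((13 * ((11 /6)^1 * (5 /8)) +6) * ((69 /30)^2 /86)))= 1857600 /530587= 3.50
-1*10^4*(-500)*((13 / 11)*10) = 59090909.09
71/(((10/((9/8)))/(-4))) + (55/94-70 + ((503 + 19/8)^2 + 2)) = 3839780067/15040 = 255304.53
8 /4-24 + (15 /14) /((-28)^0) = -293 /14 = -20.93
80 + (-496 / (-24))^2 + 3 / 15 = 22829 / 45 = 507.31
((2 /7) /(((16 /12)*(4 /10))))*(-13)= -195 /28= -6.96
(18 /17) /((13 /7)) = 0.57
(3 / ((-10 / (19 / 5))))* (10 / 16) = -57 / 80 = -0.71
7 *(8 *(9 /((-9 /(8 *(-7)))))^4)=550731776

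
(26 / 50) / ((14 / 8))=52 / 175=0.30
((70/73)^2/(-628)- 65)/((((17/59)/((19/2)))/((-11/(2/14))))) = 2347117621695/14223101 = 165021.51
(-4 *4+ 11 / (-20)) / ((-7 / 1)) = 331 / 140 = 2.36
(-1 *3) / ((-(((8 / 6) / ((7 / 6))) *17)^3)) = 1029 / 2515456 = 0.00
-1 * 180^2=-32400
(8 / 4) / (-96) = -1 / 48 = -0.02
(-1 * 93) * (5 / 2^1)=-465 / 2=-232.50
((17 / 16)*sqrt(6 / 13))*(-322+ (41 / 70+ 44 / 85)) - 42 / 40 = -232.68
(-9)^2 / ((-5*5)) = -81 / 25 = -3.24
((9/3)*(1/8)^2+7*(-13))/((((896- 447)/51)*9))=-98957/86208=-1.15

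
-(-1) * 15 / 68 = 15 / 68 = 0.22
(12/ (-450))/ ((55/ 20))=-8/ 825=-0.01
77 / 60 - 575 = -573.72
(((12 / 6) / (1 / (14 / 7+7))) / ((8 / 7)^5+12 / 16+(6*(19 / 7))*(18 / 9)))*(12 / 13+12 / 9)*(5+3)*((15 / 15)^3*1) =283971072 / 30825665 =9.21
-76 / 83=-0.92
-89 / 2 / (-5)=89 / 10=8.90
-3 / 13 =-0.23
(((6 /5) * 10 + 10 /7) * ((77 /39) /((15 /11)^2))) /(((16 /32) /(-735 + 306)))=-2752508 /225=-12233.37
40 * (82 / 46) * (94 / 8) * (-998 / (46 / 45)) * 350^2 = -53006711625000 / 529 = -100201723298.68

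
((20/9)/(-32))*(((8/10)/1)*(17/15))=-17/270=-0.06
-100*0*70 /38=0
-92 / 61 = -1.51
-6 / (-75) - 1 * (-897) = 22427 / 25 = 897.08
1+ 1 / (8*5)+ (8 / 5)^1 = 21 / 8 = 2.62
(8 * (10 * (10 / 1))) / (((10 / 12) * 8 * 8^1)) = 15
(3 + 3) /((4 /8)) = 12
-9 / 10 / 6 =-3 / 20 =-0.15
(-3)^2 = 9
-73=-73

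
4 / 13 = 0.31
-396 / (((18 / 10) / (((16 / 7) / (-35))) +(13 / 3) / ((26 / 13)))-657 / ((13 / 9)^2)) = 3212352 / 2760427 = 1.16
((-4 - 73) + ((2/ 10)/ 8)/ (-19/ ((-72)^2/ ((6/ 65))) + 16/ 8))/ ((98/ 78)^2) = -13150220733/ 269634701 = -48.77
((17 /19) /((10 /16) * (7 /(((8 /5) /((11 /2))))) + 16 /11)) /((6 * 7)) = 11968 /9265977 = 0.00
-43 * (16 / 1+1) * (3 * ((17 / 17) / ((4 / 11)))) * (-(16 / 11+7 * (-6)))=-489039 / 2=-244519.50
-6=-6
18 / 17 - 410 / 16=-3341 / 136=-24.57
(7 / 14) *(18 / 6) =3 / 2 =1.50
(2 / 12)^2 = 1 / 36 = 0.03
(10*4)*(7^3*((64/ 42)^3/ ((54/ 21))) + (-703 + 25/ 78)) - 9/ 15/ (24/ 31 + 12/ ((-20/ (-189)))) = -171972583109/ 18634941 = -9228.50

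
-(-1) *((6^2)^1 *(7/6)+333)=375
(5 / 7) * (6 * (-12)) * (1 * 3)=-1080 / 7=-154.29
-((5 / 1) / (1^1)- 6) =1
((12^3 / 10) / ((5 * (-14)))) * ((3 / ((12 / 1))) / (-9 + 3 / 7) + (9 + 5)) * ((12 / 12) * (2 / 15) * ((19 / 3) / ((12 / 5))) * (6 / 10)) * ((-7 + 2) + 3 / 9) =63707 / 1875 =33.98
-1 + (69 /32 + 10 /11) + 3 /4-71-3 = -25057 /352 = -71.18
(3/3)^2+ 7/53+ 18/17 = 1974/901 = 2.19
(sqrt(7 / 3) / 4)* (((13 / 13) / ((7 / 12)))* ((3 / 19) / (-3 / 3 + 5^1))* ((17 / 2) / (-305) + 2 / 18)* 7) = 457* sqrt(21) / 139080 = 0.02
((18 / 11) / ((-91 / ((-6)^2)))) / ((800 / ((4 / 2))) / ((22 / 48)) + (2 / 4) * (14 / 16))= -10368 / 13984607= -0.00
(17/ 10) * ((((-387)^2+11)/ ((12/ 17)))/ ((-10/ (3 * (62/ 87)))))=-67093951/ 870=-77119.48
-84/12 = -7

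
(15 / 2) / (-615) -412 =-33785 / 82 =-412.01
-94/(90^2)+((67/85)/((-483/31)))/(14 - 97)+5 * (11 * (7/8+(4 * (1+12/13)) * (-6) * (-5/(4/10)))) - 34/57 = 28886527459051289/909002039400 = 31778.29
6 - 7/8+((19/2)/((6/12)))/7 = 439/56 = 7.84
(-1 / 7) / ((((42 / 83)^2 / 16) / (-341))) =9396596 / 3087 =3043.92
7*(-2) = -14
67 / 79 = 0.85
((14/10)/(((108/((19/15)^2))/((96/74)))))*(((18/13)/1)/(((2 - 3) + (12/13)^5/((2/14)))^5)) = 10973260373888274286190571817976/201279044872845334410860474911222875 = 0.00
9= 9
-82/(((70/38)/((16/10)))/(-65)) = 162032/35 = 4629.49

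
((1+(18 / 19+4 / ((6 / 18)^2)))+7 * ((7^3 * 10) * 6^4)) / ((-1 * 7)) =-84460423 / 19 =-4445285.42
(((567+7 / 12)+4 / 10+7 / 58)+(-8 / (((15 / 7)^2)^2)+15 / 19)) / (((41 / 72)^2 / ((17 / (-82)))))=-8626939638248 / 23734669375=-363.47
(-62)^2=3844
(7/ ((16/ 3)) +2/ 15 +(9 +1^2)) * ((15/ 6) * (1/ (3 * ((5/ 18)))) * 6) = 8241/ 40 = 206.02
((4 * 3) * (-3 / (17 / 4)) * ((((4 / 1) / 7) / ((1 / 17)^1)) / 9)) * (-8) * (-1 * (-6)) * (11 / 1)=33792 / 7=4827.43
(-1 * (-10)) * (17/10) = 17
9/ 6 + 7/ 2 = 5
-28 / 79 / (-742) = 2 / 4187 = 0.00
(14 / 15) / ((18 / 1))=0.05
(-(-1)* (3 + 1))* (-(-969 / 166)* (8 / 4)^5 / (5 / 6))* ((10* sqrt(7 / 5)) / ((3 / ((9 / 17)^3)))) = 10637568* sqrt(35) / 119935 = 524.72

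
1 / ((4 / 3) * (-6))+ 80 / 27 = 613 / 216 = 2.84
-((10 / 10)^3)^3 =-1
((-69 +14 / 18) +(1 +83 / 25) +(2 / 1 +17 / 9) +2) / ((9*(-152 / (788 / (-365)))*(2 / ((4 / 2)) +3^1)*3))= -45113 / 5913000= -0.01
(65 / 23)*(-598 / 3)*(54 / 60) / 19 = -507 / 19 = -26.68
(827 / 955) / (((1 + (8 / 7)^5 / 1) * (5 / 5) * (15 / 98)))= 1362140122 / 710161875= 1.92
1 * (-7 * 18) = -126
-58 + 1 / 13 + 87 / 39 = -724 / 13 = -55.69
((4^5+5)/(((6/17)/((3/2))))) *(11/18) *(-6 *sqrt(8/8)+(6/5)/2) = -577269/40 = -14431.72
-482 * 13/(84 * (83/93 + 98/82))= -3982043/111440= -35.73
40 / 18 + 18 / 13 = 422 / 117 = 3.61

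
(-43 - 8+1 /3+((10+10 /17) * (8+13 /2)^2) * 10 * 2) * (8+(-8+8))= 18144928 /51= 355782.90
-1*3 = -3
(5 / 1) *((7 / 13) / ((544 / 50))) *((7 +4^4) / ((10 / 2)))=46025 / 3536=13.02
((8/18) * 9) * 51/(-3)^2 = 68/3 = 22.67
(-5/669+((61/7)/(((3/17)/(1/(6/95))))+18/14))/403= 709831/365274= 1.94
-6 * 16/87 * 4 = -128/29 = -4.41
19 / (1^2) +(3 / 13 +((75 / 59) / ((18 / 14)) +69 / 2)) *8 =701243 / 2301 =304.76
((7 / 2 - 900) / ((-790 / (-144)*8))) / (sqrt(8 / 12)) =-16137*sqrt(6) / 1580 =-25.02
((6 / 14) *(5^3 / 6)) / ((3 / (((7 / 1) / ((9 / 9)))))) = 20.83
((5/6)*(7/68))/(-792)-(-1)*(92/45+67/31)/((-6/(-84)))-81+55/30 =-20.29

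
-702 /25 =-28.08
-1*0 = 0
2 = 2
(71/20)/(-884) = -71/17680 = -0.00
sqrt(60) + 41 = 2 * sqrt(15) + 41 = 48.75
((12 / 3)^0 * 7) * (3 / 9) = 7 / 3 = 2.33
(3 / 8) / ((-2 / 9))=-27 / 16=-1.69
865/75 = 173/15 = 11.53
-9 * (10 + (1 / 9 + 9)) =-172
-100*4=-400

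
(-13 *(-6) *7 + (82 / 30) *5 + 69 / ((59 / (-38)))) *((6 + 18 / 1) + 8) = 2918240 / 177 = 16487.23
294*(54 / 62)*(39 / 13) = 23814 / 31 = 768.19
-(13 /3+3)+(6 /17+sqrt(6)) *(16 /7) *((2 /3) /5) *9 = 0.35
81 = 81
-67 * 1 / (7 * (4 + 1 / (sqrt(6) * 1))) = -1608 / 665 + 67 * sqrt(6) / 665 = -2.17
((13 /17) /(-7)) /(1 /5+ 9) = -65 /5474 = -0.01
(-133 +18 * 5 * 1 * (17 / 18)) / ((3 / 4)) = -64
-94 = -94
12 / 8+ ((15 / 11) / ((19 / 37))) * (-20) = -21573 / 418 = -51.61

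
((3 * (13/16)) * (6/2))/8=117/128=0.91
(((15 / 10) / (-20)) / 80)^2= 0.00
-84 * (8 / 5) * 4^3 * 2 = -86016 / 5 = -17203.20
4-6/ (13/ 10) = -8/ 13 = -0.62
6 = 6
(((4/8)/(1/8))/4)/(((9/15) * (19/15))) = 1.32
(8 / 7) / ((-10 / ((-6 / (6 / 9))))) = 36 / 35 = 1.03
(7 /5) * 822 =5754 /5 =1150.80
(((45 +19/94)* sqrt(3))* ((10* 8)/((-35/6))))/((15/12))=-116544* sqrt(3)/235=-858.98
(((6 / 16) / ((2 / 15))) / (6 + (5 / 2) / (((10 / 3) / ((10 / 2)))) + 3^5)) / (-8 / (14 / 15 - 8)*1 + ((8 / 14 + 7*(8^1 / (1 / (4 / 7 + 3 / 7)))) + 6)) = 1855 / 10619544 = 0.00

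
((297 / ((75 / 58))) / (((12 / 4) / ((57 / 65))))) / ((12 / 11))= 200013 / 3250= 61.54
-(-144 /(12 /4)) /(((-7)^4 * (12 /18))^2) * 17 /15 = 612 /28824005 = 0.00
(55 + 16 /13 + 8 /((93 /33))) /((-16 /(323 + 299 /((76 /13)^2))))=-45614641095 /37243648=-1224.76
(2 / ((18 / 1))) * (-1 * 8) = -8 / 9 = -0.89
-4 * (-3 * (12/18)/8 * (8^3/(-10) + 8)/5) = -216/25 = -8.64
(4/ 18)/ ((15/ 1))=0.01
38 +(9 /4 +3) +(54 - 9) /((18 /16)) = 333 /4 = 83.25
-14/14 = -1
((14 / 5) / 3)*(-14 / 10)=-98 / 75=-1.31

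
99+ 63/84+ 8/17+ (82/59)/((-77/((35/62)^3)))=32939846865/328684103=100.22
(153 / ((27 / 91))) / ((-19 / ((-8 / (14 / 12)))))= 3536 / 19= 186.11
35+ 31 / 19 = 696 / 19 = 36.63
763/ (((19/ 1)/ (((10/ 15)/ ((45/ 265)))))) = 80878/ 513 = 157.66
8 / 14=4 / 7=0.57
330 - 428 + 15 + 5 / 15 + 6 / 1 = -230 / 3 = -76.67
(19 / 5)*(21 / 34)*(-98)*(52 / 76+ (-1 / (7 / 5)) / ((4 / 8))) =14553 / 85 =171.21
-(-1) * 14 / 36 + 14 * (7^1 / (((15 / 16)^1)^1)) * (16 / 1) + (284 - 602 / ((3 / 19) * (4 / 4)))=-167017 / 90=-1855.74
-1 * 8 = -8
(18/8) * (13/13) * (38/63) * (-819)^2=1820637/2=910318.50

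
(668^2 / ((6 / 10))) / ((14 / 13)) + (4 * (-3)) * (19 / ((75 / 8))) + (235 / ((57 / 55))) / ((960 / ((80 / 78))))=6447488883763 / 9336600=690560.68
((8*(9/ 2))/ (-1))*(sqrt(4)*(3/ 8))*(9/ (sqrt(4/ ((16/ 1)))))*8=-3888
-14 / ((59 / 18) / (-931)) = 234612 / 59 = 3976.47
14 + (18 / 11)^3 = 24466 / 1331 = 18.38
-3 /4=-0.75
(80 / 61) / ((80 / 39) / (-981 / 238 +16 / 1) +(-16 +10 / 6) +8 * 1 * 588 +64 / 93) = 273427440 / 977920688273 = 0.00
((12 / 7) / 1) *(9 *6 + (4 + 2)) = 720 / 7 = 102.86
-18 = -18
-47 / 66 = -0.71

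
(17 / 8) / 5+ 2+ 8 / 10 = 129 / 40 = 3.22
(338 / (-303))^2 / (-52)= -2197 / 91809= -0.02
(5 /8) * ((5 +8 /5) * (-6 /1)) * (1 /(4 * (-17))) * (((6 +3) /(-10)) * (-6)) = 2673 /1360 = 1.97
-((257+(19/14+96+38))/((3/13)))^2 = -566582809/196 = -2890728.62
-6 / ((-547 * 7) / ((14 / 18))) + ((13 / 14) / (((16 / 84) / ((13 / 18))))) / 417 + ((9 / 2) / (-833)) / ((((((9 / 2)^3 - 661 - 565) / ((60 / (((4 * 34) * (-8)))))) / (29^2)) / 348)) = -94545997283987 / 1407656070536688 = -0.07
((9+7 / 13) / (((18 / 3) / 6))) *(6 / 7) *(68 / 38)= 25296 / 1729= 14.63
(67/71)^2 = 4489/5041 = 0.89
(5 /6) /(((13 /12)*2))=5 /13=0.38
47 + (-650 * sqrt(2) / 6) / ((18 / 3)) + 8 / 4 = 49 - 325 * sqrt(2) / 18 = 23.47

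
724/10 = 362/5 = 72.40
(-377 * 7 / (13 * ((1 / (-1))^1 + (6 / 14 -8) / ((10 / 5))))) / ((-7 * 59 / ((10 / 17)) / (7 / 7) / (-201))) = 12.14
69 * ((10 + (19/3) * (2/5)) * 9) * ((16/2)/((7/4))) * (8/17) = 9962496/595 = 16743.69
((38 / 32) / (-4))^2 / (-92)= -361 / 376832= -0.00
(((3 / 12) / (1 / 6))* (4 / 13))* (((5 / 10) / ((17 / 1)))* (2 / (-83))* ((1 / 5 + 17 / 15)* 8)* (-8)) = 512 / 18343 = 0.03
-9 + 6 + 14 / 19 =-43 / 19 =-2.26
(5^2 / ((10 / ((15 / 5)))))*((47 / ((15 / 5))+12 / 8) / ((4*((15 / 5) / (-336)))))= -3605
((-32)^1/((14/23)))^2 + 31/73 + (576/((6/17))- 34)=15603517/3577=4362.18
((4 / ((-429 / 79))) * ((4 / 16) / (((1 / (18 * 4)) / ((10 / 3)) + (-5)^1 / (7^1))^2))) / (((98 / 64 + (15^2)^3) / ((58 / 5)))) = -27588771840 / 74184729224205743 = -0.00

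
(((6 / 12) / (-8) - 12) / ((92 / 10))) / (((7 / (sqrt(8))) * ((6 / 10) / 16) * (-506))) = 4825 * sqrt(2) / 244398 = 0.03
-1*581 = -581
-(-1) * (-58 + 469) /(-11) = -411 /11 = -37.36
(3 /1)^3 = 27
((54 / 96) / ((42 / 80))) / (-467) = -15 / 6538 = -0.00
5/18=0.28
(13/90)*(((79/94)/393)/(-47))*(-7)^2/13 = -3871/156264660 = -0.00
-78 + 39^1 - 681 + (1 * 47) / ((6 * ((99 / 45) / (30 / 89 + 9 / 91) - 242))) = -547672985 / 760622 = -720.03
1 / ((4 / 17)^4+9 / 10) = 835210 / 754249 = 1.11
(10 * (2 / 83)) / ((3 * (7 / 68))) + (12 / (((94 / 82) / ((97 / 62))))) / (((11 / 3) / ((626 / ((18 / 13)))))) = 56433688438 / 27935061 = 2020.17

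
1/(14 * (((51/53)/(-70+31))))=-689/238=-2.89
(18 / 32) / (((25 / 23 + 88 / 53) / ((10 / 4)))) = 54855 / 107168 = 0.51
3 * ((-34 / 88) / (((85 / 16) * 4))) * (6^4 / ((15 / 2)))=-2592 / 275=-9.43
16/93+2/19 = 490/1767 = 0.28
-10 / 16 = -5 / 8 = -0.62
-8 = -8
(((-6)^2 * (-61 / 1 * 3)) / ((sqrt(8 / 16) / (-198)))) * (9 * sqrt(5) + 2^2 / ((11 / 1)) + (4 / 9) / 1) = 1054080 * sqrt(2) + 11739816 * sqrt(10) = 38615252.10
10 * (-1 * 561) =-5610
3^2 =9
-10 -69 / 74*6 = -15.59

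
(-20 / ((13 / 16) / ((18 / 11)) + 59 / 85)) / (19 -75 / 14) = -6854400 / 5567077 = -1.23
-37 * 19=-703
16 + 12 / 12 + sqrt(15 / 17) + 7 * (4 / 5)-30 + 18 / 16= -5.34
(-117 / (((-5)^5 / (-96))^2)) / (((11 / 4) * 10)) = -2156544 / 537109375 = -0.00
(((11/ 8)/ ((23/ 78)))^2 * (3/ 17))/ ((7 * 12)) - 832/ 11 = -75.59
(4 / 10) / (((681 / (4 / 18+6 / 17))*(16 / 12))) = 44 / 173655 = 0.00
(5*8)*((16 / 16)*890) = 35600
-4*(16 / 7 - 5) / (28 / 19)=7.37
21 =21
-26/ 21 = -1.24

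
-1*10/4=-5/2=-2.50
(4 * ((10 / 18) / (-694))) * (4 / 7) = -40 / 21861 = -0.00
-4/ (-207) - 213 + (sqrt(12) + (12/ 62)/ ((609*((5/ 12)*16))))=-2774394289/ 13026510 + 2*sqrt(3)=-209.52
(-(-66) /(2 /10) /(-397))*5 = -1650 /397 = -4.16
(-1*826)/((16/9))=-3717/8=-464.62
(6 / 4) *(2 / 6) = 1 / 2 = 0.50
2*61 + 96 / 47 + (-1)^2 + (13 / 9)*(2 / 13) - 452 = -138209 / 423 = -326.74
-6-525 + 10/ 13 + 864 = 4339/ 13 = 333.77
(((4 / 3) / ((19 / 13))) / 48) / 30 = 13 / 20520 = 0.00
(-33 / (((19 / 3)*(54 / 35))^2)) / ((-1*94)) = 13475 / 3664872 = 0.00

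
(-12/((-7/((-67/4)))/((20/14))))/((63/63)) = -2010/49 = -41.02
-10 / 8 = -5 / 4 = -1.25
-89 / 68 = -1.31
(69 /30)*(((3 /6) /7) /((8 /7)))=23 /160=0.14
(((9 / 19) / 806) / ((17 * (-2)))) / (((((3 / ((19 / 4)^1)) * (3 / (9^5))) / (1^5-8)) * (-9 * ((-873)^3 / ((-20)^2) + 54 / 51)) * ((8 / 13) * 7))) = 18225 / 311673980408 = 0.00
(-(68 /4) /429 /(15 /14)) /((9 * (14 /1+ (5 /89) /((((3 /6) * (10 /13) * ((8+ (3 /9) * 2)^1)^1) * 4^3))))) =-2711296 /9236921265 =-0.00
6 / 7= 0.86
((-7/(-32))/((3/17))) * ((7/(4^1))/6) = 833/2304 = 0.36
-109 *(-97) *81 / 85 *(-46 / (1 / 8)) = -315159984 / 85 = -3707764.52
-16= -16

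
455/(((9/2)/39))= 11830/3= 3943.33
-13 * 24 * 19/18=-988/3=-329.33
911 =911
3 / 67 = 0.04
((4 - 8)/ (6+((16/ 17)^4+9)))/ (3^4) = -334084/ 106786431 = -0.00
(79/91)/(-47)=-79/4277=-0.02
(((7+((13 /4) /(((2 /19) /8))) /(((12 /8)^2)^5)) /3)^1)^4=197062343233066858884481 /984770902183611232881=200.11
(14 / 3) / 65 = 14 / 195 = 0.07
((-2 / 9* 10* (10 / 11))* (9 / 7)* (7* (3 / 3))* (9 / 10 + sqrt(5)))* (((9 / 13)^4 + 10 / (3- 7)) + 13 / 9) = 4245610 / 314171 + 42456100* sqrt(5) / 2827539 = 47.09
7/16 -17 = -16.56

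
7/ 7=1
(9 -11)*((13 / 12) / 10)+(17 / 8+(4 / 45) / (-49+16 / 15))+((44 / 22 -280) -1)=-23907629 / 86280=-277.09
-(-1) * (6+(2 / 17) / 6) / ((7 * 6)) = 307 / 2142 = 0.14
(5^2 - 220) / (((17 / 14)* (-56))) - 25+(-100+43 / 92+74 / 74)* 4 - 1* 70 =-760515 / 1564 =-486.26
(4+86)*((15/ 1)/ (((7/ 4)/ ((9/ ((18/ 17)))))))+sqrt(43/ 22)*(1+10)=sqrt(946)/ 2+45900/ 7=6572.52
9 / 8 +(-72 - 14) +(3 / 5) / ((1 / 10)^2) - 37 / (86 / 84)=-20989 / 344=-61.01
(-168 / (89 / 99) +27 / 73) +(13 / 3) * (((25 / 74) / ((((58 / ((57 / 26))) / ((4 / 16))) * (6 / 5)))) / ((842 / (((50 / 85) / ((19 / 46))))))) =-893323712933273 / 4789771979232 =-186.51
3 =3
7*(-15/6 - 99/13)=-1841/26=-70.81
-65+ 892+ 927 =1754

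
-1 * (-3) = 3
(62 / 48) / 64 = 0.02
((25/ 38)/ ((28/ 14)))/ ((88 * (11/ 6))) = 75/ 36784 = 0.00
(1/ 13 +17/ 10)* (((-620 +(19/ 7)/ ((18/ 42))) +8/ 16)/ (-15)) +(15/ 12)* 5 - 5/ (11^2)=1431043/ 18150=78.85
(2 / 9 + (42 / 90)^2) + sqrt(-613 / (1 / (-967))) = 11 / 25 + sqrt(592771) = 770.36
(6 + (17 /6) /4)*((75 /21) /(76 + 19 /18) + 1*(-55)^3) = -37152691775 /33288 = -1116098.65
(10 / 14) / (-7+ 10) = 5 / 21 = 0.24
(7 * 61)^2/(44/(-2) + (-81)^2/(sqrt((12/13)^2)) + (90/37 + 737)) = 26984692/1158127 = 23.30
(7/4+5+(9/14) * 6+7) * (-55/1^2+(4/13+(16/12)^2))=-3052163/3276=-931.67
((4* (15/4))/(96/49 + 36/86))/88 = 2107/29392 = 0.07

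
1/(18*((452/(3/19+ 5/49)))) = 121/3787308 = 0.00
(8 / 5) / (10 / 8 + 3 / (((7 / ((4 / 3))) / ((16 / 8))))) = 224 / 335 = 0.67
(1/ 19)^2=1/ 361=0.00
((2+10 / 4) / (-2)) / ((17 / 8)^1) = -18 / 17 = -1.06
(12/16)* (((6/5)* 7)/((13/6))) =189/65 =2.91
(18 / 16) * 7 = 63 / 8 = 7.88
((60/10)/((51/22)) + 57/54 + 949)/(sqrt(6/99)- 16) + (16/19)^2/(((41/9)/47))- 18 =-5460985846/77749653- 291509* sqrt(66)/2584476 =-71.15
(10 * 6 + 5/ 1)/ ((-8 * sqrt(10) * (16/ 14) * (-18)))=91 * sqrt(10)/ 2304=0.12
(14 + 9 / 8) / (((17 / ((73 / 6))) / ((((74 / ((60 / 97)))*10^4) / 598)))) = 21655.54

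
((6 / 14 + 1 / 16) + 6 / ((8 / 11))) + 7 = 1763 / 112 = 15.74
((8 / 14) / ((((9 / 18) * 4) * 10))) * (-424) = -424 / 35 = -12.11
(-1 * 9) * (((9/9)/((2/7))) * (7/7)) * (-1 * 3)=94.50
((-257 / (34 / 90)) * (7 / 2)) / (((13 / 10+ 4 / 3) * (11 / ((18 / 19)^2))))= -73.77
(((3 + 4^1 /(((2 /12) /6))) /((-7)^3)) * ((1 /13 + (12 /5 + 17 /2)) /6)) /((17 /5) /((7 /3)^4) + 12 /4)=-489461 /1944384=-0.25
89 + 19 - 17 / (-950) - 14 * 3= 62717 / 950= 66.02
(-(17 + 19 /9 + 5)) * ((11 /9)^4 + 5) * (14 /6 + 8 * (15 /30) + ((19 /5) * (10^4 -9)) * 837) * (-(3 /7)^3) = 436148652.88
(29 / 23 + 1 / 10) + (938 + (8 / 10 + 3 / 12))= 432589 / 460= 940.41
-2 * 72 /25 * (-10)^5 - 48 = 575952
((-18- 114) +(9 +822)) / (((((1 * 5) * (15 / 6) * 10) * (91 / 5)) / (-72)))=-50328 / 2275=-22.12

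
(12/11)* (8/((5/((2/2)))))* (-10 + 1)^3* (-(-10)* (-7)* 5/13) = 4898880/143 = 34257.90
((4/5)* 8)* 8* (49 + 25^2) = 172544/5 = 34508.80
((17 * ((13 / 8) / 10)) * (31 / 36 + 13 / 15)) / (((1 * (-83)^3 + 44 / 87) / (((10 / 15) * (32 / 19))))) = -1993199 / 212661691875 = -0.00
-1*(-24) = 24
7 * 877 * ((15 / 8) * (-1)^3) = -92085 / 8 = -11510.62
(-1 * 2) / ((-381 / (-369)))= -1.94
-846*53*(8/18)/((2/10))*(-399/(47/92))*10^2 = 7782096000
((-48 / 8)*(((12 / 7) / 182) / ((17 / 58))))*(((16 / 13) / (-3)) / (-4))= -2784 / 140777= -0.02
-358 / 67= -5.34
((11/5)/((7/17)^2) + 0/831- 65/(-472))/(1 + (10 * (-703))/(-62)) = 15669601/136686480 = 0.11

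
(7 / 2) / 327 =7 / 654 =0.01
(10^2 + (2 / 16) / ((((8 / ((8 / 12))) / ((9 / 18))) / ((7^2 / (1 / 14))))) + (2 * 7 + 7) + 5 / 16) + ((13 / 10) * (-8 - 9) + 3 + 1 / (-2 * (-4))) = 50837 / 480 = 105.91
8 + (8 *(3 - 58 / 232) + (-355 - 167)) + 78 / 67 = -32886 / 67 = -490.84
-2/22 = -1/11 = -0.09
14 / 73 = 0.19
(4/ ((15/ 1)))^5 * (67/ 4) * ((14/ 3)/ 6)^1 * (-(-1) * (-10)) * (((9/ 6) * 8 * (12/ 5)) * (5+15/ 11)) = -32.20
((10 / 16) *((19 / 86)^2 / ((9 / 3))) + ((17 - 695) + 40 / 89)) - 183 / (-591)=-2107662386695 / 3112177632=-677.23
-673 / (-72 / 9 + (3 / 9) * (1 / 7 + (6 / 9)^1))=42399 / 487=87.06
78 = 78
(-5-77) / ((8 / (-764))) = 7831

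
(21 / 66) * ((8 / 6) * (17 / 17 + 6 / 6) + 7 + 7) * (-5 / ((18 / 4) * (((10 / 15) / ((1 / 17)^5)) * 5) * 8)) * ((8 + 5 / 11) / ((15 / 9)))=-1085 / 1374421576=-0.00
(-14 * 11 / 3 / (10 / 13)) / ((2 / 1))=-1001 / 30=-33.37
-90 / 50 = -9 / 5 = -1.80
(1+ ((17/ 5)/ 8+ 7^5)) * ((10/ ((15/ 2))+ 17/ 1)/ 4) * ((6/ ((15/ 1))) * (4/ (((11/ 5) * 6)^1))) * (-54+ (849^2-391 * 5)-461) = 6707784854.82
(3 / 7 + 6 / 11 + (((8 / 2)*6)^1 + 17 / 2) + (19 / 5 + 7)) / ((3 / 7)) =34091 / 330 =103.31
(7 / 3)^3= 343 / 27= 12.70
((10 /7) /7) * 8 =80 /49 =1.63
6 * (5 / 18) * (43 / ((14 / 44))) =4730 / 21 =225.24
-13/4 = -3.25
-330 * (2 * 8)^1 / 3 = -1760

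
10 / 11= 0.91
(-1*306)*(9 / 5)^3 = -1784.59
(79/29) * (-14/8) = -553/116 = -4.77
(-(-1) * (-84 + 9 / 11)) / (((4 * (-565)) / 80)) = 3660 / 1243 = 2.94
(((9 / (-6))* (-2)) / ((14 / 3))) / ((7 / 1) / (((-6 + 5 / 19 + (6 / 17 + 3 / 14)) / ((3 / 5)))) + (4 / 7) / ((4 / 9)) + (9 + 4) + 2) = 116885 / 2813368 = 0.04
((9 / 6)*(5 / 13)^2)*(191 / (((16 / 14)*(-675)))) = -1337 / 24336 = -0.05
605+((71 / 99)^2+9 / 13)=77238607 / 127413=606.21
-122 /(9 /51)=-2074 /3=-691.33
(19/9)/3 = 19/27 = 0.70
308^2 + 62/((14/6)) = 664234/7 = 94890.57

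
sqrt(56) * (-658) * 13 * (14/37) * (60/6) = -2395120 * sqrt(14)/37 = -242208.61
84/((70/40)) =48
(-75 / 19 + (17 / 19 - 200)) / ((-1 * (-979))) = -3858 / 18601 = -0.21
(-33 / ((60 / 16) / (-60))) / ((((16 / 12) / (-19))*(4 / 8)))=-15048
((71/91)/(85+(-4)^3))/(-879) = -71/1679769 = -0.00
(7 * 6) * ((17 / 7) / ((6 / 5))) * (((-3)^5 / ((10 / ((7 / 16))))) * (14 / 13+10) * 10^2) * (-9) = 117113850 / 13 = 9008757.69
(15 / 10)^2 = 9 / 4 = 2.25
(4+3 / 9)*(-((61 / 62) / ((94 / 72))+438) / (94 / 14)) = -19391008 / 68479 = -283.17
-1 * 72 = -72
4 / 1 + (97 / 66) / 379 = 100153 / 25014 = 4.00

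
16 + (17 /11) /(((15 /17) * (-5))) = 12911 /825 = 15.65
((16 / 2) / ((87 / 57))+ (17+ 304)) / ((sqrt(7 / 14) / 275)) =2601775*sqrt(2) / 29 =126878.12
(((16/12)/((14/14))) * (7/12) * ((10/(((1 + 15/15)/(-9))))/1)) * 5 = -175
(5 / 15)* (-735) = -245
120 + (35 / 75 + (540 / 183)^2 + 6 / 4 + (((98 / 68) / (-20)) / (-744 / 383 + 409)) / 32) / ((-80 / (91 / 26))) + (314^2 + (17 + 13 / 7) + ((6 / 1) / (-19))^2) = 1511779316818982916309581 / 15311562541926604800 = 98734.49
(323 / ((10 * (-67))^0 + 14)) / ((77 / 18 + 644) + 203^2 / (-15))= -1938 / 188909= -0.01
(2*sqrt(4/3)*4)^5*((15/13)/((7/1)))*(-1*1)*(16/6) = -41943040*sqrt(3)/2457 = -29567.55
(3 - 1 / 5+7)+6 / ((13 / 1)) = 10.26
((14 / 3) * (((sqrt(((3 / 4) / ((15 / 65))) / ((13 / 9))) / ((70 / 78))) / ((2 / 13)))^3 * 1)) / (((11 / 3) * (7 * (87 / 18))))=10556231283 / 218834000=48.24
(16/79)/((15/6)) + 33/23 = 13771/9085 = 1.52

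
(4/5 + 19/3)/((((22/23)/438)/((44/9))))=15969.16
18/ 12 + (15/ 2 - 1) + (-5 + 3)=6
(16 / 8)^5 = 32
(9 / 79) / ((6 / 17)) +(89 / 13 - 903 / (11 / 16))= -29514217 / 22594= -1306.29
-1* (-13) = 13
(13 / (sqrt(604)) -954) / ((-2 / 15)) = 7155 -195 * sqrt(151) / 604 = 7151.03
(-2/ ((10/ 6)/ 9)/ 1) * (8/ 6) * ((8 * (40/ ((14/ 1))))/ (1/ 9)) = -20736/ 7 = -2962.29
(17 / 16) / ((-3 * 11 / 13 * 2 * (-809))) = 221 / 854304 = 0.00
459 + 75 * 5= 834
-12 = -12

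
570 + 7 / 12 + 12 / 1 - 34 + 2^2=6631 / 12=552.58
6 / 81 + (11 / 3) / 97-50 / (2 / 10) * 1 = -654457 / 2619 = -249.89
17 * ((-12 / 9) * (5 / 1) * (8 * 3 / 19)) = -143.16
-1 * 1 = -1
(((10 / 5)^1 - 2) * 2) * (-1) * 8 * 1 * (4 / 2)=0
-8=-8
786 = 786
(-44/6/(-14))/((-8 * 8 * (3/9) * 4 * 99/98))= -7/1152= -0.01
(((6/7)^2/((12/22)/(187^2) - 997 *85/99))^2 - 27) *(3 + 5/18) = -3732157757021438266032921/42171275241194480401202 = -88.50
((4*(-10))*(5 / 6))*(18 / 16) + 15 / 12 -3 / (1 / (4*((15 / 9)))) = -225 / 4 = -56.25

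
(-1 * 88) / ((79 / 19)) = -1672 / 79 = -21.16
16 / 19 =0.84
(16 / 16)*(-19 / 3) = -19 / 3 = -6.33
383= 383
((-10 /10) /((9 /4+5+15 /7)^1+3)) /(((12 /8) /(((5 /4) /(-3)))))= 0.02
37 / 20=1.85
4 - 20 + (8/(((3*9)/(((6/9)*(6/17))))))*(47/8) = -7156/459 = -15.59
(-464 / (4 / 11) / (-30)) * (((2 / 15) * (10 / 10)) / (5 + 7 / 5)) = 319 / 360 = 0.89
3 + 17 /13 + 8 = 160 /13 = 12.31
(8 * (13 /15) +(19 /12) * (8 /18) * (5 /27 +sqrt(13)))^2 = 978386 * sqrt(13) /98415 +748437934 /13286025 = 92.18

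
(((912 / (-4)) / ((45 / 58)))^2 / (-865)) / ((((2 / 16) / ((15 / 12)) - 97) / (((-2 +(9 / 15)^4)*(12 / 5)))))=-9563878912 / 2067890625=-4.62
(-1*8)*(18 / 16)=-9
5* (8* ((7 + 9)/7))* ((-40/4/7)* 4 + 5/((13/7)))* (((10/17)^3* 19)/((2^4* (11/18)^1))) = -342000000/3129581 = -109.28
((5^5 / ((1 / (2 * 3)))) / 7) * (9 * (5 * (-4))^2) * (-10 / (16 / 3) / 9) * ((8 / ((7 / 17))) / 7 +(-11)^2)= -85289062500 / 343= -248656158.89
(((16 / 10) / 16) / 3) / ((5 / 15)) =1 / 10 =0.10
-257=-257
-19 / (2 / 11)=-104.50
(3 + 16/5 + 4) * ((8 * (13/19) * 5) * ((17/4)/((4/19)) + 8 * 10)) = 1062789/38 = 27968.13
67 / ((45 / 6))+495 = 7559 / 15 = 503.93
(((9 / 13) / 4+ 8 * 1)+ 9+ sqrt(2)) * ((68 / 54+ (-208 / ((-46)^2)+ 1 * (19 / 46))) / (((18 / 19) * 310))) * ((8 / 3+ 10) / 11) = 16231643 * sqrt(2) / 2630071620+ 14494857199 / 136763724240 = 0.11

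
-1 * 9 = -9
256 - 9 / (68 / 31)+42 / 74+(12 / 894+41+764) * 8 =2508938165 / 374884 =6692.57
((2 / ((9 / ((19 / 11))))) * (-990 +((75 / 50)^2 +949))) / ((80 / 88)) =-589 / 36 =-16.36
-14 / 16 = -7 / 8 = -0.88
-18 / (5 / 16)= -288 / 5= -57.60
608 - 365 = 243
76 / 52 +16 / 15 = 493 / 195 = 2.53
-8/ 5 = -1.60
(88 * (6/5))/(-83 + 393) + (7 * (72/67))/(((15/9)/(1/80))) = 8247/20770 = 0.40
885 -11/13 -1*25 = 11169/13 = 859.15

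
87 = 87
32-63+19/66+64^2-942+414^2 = 11518273/66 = 174519.29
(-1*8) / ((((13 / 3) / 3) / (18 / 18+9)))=-55.38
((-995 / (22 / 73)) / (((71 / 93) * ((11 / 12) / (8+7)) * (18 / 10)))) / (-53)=337752750 / 455323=741.79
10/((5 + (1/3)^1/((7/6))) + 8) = 70/93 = 0.75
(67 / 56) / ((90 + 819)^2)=67 / 46271736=0.00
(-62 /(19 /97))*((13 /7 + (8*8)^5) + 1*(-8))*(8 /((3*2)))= -60269844064200 /133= -453156722287.22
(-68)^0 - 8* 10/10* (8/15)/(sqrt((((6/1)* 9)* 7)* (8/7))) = 1 - 16* sqrt(3)/135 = 0.79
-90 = -90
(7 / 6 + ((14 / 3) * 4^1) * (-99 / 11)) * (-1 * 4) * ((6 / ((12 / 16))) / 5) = 16016 / 15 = 1067.73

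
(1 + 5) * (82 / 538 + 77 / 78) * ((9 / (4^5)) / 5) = 215199 / 17904640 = 0.01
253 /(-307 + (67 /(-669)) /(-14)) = -0.82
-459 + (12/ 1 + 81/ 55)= -24504/ 55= -445.53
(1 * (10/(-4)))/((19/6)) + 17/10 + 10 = 2073/190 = 10.91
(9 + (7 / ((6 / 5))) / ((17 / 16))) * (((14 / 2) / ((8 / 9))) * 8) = 15519 / 17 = 912.88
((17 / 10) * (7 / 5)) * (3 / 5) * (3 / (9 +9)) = 0.24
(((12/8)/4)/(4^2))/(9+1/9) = 27/10496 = 0.00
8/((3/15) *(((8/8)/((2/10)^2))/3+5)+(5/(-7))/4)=672/209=3.22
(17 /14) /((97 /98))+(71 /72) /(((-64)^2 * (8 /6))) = 46799591 /38141952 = 1.23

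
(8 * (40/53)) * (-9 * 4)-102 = -16926/53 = -319.36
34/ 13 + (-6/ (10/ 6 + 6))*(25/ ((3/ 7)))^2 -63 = -814305/ 299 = -2723.43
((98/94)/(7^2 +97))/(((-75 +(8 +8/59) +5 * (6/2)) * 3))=-2891/62993160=-0.00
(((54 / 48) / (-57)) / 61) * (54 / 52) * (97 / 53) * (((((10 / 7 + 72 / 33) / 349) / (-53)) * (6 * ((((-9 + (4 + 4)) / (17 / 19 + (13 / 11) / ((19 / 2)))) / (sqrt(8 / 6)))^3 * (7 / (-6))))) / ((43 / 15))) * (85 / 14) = 6758211841425 * sqrt(3) / 10720174750272018304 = 0.00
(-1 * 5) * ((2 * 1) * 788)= -7880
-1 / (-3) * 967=967 / 3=322.33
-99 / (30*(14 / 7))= -33 / 20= -1.65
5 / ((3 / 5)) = 25 / 3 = 8.33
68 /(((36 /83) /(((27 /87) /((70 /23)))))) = 32453 /2030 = 15.99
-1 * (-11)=11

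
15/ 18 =5/ 6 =0.83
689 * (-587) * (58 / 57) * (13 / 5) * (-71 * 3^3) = 2051190147.98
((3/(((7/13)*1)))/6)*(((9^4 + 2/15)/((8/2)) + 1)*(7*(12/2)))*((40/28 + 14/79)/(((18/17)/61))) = 49120032169/8295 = 5921643.42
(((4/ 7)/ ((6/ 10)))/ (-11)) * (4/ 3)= -80/ 693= -0.12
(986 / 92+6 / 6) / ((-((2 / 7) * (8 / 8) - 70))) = 3773 / 22448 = 0.17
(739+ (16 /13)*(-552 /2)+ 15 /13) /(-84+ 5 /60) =-3288 /689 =-4.77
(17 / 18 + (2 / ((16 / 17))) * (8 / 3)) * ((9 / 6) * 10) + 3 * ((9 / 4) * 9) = 1919 / 12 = 159.92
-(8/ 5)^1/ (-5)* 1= 8/ 25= 0.32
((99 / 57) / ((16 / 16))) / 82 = 33 / 1558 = 0.02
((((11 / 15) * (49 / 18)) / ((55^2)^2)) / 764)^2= 0.00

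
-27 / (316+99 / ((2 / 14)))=-27 / 1009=-0.03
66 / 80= 33 / 40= 0.82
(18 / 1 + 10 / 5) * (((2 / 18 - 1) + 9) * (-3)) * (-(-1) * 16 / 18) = -11680 / 27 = -432.59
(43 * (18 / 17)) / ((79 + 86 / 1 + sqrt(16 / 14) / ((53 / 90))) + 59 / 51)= 2249427537 / 8208171229 -6568290 * sqrt(14) / 8208171229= 0.27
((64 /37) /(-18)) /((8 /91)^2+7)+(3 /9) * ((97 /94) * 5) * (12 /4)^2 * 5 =140559540577 /1816486362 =77.38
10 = 10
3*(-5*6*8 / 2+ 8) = -336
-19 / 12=-1.58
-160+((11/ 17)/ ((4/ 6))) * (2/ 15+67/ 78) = -702943/ 4420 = -159.04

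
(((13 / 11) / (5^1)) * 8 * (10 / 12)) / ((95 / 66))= 104 / 95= 1.09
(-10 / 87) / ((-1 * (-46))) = -5 / 2001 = -0.00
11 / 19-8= -141 / 19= -7.42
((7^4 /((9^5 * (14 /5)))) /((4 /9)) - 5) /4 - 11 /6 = -645637 /209952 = -3.08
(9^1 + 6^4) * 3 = 3915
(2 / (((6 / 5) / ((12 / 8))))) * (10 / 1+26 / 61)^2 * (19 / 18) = 1067420 / 3721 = 286.86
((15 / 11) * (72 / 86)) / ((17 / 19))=10260 / 8041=1.28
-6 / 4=-3 / 2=-1.50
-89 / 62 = -1.44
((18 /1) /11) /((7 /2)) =36 /77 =0.47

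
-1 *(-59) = 59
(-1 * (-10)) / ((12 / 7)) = 35 / 6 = 5.83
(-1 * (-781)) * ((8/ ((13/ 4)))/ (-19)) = -24992/ 247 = -101.18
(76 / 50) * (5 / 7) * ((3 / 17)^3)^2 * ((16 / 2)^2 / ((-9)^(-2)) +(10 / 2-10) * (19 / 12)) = 286775721 / 1689629830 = 0.17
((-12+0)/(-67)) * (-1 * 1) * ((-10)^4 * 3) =-360000/67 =-5373.13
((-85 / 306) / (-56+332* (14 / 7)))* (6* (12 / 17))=-5 / 2584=-0.00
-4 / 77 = -0.05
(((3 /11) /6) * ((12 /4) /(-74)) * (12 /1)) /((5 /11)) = -9 /185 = -0.05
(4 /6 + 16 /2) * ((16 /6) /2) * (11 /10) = 572 /45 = 12.71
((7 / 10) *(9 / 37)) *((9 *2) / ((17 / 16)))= 9072 / 3145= 2.88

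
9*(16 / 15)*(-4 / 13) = -192 / 65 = -2.95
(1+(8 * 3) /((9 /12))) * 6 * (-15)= -2970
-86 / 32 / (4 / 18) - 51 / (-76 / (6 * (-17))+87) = -1815057 / 143200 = -12.67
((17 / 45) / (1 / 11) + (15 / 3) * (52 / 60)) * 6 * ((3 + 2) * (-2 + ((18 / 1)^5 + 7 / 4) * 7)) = 10105417495 / 3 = 3368472498.33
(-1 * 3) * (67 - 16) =-153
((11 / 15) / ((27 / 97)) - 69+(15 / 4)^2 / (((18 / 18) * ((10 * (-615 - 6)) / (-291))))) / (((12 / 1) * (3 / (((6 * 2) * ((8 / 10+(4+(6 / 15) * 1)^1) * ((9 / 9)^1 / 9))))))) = -254615179 / 20120400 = -12.65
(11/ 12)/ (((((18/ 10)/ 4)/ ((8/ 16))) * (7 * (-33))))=-0.00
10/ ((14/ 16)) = 80/ 7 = 11.43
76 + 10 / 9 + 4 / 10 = 3488 / 45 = 77.51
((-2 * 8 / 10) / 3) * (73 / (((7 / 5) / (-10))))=5840 / 21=278.10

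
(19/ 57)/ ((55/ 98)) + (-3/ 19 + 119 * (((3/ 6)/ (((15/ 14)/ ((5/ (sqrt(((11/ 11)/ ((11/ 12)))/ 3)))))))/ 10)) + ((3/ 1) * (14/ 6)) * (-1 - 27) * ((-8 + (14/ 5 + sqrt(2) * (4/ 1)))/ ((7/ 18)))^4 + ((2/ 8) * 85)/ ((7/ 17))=-4572403809328907/ 76807500 + 833 * sqrt(11)/ 60 + 257827774464 * sqrt(2)/ 6125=-275.22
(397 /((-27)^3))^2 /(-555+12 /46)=-3625007 /4943098019151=-0.00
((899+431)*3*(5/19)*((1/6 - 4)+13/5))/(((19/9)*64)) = -9.58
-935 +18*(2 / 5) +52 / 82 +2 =-189659 / 205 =-925.17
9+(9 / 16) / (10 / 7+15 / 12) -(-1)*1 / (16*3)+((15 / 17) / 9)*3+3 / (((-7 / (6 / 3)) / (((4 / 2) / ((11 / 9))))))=12758593 / 1570800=8.12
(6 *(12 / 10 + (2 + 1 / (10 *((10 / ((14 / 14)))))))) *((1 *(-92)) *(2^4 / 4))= -177192 / 25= -7087.68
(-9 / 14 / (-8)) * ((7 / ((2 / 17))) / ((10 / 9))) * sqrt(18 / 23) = 4131 * sqrt(46) / 7360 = 3.81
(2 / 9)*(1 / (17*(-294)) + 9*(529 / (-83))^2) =12587800973 / 154940499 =81.24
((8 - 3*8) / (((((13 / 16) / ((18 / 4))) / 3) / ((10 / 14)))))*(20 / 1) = -345600 / 91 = -3797.80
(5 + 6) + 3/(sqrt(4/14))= 3 * sqrt(14)/2 + 11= 16.61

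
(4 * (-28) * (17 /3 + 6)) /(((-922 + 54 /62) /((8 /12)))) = 48608 /51399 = 0.95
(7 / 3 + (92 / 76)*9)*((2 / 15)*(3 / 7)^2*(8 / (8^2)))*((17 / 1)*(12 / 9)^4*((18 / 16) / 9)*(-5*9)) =-102544 / 8379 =-12.24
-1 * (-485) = 485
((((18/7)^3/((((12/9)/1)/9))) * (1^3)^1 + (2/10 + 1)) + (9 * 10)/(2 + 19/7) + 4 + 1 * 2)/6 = 443518/18865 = 23.51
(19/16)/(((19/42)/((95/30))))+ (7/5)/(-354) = 117649/14160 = 8.31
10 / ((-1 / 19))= -190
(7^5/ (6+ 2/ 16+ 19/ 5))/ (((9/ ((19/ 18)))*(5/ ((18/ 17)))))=2554664/ 60741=42.06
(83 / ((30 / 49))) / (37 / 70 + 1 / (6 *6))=170814 / 701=243.67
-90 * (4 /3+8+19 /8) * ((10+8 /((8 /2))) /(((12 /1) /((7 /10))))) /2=-5901 /16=-368.81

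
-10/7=-1.43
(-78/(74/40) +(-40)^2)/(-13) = -57640/481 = -119.83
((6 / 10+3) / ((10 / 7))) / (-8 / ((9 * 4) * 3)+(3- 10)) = -0.36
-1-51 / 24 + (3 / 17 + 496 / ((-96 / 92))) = -195139 / 408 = -478.28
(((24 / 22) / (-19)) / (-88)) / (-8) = -3 / 36784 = -0.00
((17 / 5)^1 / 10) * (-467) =-7939 / 50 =-158.78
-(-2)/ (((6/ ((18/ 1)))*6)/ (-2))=-2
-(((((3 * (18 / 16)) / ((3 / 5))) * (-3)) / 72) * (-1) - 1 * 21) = 20.77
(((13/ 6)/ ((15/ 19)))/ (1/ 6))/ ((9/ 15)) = 247/ 9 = 27.44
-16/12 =-4/3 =-1.33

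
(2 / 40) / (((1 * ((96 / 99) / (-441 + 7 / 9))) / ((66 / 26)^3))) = -261034389 / 703040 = -371.29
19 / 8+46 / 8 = 65 / 8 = 8.12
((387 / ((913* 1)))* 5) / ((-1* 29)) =-0.07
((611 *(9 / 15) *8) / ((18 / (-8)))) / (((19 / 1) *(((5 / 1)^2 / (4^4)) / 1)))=-5005312 / 7125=-702.50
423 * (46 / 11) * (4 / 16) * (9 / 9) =9729 / 22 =442.23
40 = 40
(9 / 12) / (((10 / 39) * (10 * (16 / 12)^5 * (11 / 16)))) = 28431 / 281600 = 0.10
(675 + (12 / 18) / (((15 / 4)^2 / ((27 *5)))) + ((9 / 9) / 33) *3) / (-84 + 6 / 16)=-99952 / 12265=-8.15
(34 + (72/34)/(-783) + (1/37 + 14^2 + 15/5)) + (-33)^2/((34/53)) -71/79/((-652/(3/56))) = 304734159173071/157845647904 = 1930.58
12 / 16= 3 / 4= 0.75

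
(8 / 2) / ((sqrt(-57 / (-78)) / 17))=68 * sqrt(494) / 19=79.55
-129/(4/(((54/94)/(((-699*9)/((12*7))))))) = 2709/10951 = 0.25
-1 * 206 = -206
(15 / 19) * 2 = 30 / 19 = 1.58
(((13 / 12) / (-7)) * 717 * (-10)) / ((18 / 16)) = 62140 / 63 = 986.35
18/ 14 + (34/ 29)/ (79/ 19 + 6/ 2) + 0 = 1177/ 812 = 1.45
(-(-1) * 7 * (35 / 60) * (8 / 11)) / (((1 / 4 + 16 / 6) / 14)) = 784 / 55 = 14.25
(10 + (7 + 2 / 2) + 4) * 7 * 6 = 924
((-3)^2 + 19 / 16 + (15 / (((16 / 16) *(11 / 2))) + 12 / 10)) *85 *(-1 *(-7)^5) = 3548915699 / 176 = 20164293.74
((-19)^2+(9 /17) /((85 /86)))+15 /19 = 9947636 /27455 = 362.33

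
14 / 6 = 7 / 3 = 2.33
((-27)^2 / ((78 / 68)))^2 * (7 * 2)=955649016 / 169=5654727.91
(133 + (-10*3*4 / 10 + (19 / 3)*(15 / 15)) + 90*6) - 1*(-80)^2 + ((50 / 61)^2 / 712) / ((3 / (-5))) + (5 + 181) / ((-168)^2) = -8930449100177 / 1557818976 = -5732.66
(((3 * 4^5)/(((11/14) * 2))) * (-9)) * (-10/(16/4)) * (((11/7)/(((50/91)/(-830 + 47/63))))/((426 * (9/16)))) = -1390917632/3195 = -435341.98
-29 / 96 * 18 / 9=-29 / 48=-0.60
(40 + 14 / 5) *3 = 642 / 5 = 128.40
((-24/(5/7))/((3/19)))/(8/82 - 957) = 0.22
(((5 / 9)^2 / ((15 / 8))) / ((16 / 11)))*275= 31.12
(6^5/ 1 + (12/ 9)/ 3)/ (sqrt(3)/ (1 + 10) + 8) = 67748384/ 69669 - 769868 * sqrt(3)/ 69669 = 953.29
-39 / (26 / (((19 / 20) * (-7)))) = 399 / 40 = 9.98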